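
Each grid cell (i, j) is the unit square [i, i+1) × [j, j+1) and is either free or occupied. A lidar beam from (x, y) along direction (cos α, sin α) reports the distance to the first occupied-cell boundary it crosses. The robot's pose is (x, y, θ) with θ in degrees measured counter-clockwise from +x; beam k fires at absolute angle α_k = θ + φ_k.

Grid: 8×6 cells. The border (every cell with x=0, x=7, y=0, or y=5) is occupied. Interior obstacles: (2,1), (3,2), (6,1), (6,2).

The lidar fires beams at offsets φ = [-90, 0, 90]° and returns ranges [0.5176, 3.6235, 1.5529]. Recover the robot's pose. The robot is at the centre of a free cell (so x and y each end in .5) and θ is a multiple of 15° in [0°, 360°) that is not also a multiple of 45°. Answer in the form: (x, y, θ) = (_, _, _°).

The pose lattice has 20·16 = 320 candidates. Test each by forward raycasting.
  (6.5, 4.5, 15°): beam 1 = 1.5529 ≠ 0.5176 ✗
  (2.5, 3.5, 210°): beam 1 = 1.7321 ≠ 0.5176 ✗
  (6.5, 3.5, 240°): beam 1 = 3.0000 ≠ 0.5176 ✗
  …
  (3.5, 3.5, 15°): r_1=0.5176, r_2=3.6235, r_3=1.5529 — all match ✓
No second candidate reproduces the full scan.

(x, y, θ) = (3.5, 3.5, 15°)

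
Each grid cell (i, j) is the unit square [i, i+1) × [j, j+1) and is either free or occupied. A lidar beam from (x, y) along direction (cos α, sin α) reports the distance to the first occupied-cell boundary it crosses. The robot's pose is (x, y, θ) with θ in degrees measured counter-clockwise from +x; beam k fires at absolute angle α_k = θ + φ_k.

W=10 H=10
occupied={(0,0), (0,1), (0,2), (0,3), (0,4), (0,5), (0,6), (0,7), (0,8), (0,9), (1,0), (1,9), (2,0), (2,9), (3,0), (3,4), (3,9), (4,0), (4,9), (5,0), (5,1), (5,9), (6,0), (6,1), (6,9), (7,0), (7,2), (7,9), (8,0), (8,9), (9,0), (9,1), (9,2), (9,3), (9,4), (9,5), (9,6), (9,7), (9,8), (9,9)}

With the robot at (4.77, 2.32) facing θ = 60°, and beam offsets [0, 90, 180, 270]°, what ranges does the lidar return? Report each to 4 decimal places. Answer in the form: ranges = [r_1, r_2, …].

beam 1: φ=0°, α=60°
  cosα=0.5000 sinα=0.8660 | (4,2) | tMaxX 0.4600 tMaxY 0.7852 | tΔX 2.0000 tΔY 1.1547
    t=0.4600 [x] (5,2)
    t=0.7852 [y] (5,3)
    t=1.9399 [y] (5,4)
    t=2.4600 [x] (6,4)
    t=3.0946 [y] (6,5)
    t=4.2493 [y] (6,6)
    t=4.4600 [x] (7,6)
    t=5.4040 [y] (7,7)
    t=6.4600 [x] (8,7)
    t=6.5587 [y] (8,8)
    t=7.7134 [y] (8,9) — stop
  → r_1 = 7.7134
beam 2: φ=90°, α=150°
  cosα=-0.8660 sinα=0.5000 | (4,2) | tMaxX 0.8891 tMaxY 1.3600 | tΔX 1.1547 tΔY 2.0000
    t=0.8891 [x] (3,2)
    t=1.3600 [y] (3,3)
    t=2.0438 [x] (2,3)
    t=3.1985 [x] (1,3)
    t=3.3600 [y] (1,4)
    t=4.3532 [x] (0,4) — stop
  → r_2 = 4.3532
beam 3: φ=180°, α=240°
  cosα=-0.5000 sinα=-0.8660 | (4,2) | tMaxX 1.5400 tMaxY 0.3695 | tΔX 2.0000 tΔY 1.1547
    t=0.3695 [y] (4,1)
    t=1.5242 [y] (4,0) — stop
  → r_3 = 1.5242
beam 4: φ=270°, α=330°
  cosα=0.8660 sinα=-0.5000 | (4,2) | tMaxX 0.2656 tMaxY 0.6400 | tΔX 1.1547 tΔY 2.0000
    t=0.2656 [x] (5,2)
    t=0.6400 [y] (5,1) — stop
  → r_4 = 0.6400

ranges = [7.7134, 4.3532, 1.5242, 0.6400]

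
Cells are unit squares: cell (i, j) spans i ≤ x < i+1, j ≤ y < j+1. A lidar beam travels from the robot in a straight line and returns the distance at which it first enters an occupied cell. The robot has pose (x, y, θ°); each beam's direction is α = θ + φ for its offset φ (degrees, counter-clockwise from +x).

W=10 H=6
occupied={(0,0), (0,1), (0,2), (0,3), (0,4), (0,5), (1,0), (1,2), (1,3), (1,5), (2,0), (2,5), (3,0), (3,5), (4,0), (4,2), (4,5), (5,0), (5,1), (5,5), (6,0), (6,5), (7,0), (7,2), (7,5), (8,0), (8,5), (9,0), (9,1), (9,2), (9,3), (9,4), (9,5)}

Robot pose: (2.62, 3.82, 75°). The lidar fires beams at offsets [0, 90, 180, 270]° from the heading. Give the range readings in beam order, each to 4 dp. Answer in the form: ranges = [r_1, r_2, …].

beam 1: φ=0°, α=75°
  dir = (cos 75°, sin 75°) = (0.2588, 0.9659); from cell (2,3)
  next x-line at t=1.4682, next y-line at t=0.1863; Δt_x=3.8637, Δt_y=1.0353
    y: enter (2,4) at t=0.1863
    y: enter (2,5) at t=1.2216 ← occupied
  → r_1 = 1.2216
beam 2: φ=90°, α=165°
  dir = (cos 165°, sin 165°) = (-0.9659, 0.2588); from cell (2,3)
  next x-line at t=0.6419, next y-line at t=0.6955; Δt_x=1.0353, Δt_y=3.8637
    x: enter (1,3) at t=0.6419 ← occupied
  → r_2 = 0.6419
beam 3: φ=180°, α=255°
  dir = (cos 255°, sin 255°) = (-0.2588, -0.9659); from cell (2,3)
  next x-line at t=2.3955, next y-line at t=0.8489; Δt_x=3.8637, Δt_y=1.0353
    y: enter (2,2) at t=0.8489
    y: enter (2,1) at t=1.8842
    x: enter (1,1) at t=2.3955
    y: enter (1,0) at t=2.9195 ← occupied
  → r_3 = 2.9195
beam 4: φ=270°, α=345°
  dir = (cos 345°, sin 345°) = (0.9659, -0.2588); from cell (2,3)
  next x-line at t=0.3934, next y-line at t=3.1682; Δt_x=1.0353, Δt_y=3.8637
    x: enter (3,3) at t=0.3934
    x: enter (4,3) at t=1.4287
    x: enter (5,3) at t=2.4640
    y: enter (5,2) at t=3.1682
    x: enter (6,2) at t=3.4992
    x: enter (7,2) at t=4.5345 ← occupied
  → r_4 = 4.5345

ranges = [1.2216, 0.6419, 2.9195, 4.5345]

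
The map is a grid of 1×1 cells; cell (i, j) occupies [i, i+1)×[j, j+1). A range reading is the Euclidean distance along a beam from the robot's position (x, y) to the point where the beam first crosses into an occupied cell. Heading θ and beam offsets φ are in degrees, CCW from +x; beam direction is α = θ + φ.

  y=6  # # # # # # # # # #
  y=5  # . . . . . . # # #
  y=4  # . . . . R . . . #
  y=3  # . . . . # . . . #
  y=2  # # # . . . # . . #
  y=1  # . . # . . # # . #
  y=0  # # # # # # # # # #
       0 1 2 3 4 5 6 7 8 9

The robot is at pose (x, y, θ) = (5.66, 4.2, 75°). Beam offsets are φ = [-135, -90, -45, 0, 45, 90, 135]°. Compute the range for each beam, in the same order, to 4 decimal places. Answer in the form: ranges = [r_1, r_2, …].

beam 1: φ=-135°, α=300°
  cosα=0.5000 sinα=-0.8660 | (5,4) | tMaxX 0.6800 tMaxY 0.2309 | tΔX 2.0000 tΔY 1.1547
    t=0.2309 [y] (5,3) — stop
  → r_1 = 0.2309
beam 2: φ=-90°, α=345°
  cosα=0.9659 sinα=-0.2588 | (5,4) | tMaxX 0.3520 tMaxY 0.7727 | tΔX 1.0353 tΔY 3.8637
    t=0.3520 [x] (6,4)
    t=0.7727 [y] (6,3)
    t=1.3873 [x] (7,3)
    t=2.4225 [x] (8,3)
    t=3.4578 [x] (9,3) — stop
  → r_2 = 3.4578
beam 3: φ=-45°, α=30°
  cosα=0.8660 sinα=0.5000 | (5,4) | tMaxX 0.3926 tMaxY 1.6000 | tΔX 1.1547 tΔY 2.0000
    t=0.3926 [x] (6,4)
    t=1.5473 [x] (7,4)
    t=1.6000 [y] (7,5) — stop
  → r_3 = 1.6000
beam 4: φ=0°, α=75°
  cosα=0.2588 sinα=0.9659 | (5,4) | tMaxX 1.3137 tMaxY 0.8282 | tΔX 3.8637 tΔY 1.0353
    t=0.8282 [y] (5,5)
    t=1.3137 [x] (6,5)
    t=1.8635 [y] (6,6) — stop
  → r_4 = 1.8635
beam 5: φ=45°, α=120°
  cosα=-0.5000 sinα=0.8660 | (5,4) | tMaxX 1.3200 tMaxY 0.9238 | tΔX 2.0000 tΔY 1.1547
    t=0.9238 [y] (5,5)
    t=1.3200 [x] (4,5)
    t=2.0785 [y] (4,6) — stop
  → r_5 = 2.0785
beam 6: φ=90°, α=165°
  cosα=-0.9659 sinα=0.2588 | (5,4) | tMaxX 0.6833 tMaxY 3.0910 | tΔX 1.0353 tΔY 3.8637
    t=0.6833 [x] (4,4)
    t=1.7186 [x] (3,4)
    t=2.7538 [x] (2,4)
    t=3.0910 [y] (2,5)
    t=3.7891 [x] (1,5)
    t=4.8244 [x] (0,5) — stop
  → r_6 = 4.8244
beam 7: φ=135°, α=210°
  cosα=-0.8660 sinα=-0.5000 | (5,4) | tMaxX 0.7621 tMaxY 0.4000 | tΔX 1.1547 tΔY 2.0000
    t=0.4000 [y] (5,3) — stop
  → r_7 = 0.4000

ranges = [0.2309, 3.4578, 1.6000, 1.8635, 2.0785, 4.8244, 0.4000]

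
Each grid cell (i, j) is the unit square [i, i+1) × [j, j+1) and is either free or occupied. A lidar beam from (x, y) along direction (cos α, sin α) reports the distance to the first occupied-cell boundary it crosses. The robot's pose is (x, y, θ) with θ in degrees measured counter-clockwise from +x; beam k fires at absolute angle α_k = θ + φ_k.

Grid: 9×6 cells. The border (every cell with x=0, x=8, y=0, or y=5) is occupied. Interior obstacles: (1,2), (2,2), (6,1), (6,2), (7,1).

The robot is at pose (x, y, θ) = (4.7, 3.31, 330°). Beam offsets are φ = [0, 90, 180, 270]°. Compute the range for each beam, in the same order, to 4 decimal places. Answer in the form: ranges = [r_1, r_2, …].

beam 1: φ=0°, α=330°
  direction (0.8660, -0.5000); cell (4,3); t to first gridline: x 0.3464, y 0.6200 (then +1.1547 / +2.0000)
    (5,3) via x @ 0.3464
    (5,2) via y @ 0.6200
    (6,2) via x @ 1.5011  # hit
  → r_1 = 1.5011
beam 2: φ=90°, α=60°
  direction (0.5000, 0.8660); cell (4,3); t to first gridline: x 0.6000, y 0.7967 (then +2.0000 / +1.1547)
    (5,3) via x @ 0.6000
    (5,4) via y @ 0.7967
    (5,5) via y @ 1.9514  # hit
  → r_2 = 1.9514
beam 3: φ=180°, α=150°
  direction (-0.8660, 0.5000); cell (4,3); t to first gridline: x 0.8083, y 1.3800 (then +1.1547 / +2.0000)
    (3,3) via x @ 0.8083
    (3,4) via y @ 1.3800
    (2,4) via x @ 1.9630
    (1,4) via x @ 3.1177
    (1,5) via y @ 3.3800  # hit
  → r_3 = 3.3800
beam 4: φ=270°, α=240°
  direction (-0.5000, -0.8660); cell (4,3); t to first gridline: x 1.4000, y 0.3580 (then +2.0000 / +1.1547)
    (4,2) via y @ 0.3580
    (3,2) via x @ 1.4000
    (3,1) via y @ 1.5127
    (3,0) via y @ 2.6674  # hit
  → r_4 = 2.6674

ranges = [1.5011, 1.9514, 3.3800, 2.6674]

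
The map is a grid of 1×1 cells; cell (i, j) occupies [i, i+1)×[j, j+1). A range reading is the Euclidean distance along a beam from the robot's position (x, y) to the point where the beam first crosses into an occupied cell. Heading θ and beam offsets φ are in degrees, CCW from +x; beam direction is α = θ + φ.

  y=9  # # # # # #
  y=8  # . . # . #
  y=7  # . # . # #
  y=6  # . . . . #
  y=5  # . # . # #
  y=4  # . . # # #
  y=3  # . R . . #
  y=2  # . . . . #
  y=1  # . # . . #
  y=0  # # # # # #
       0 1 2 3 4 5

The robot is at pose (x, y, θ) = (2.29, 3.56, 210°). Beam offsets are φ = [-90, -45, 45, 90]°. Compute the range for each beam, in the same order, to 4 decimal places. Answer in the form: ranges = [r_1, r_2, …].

beam 1: φ=-90°, α=120°
  direction (-0.5000, 0.8660); cell (2,3); t to first gridline: x 0.5800, y 0.5081 (then +2.0000 / +1.1547)
    (2,4) via y @ 0.5081
    (1,4) via x @ 0.5800
    (1,5) via y @ 1.6628
    (0,5) via x @ 2.5800  # hit
  → r_1 = 2.5800
beam 2: φ=-45°, α=165°
  direction (-0.9659, 0.2588); cell (2,3); t to first gridline: x 0.3002, y 1.7000 (then +1.0353 / +3.8637)
    (1,3) via x @ 0.3002
    (0,3) via x @ 1.3355  # hit
  → r_2 = 1.3355
beam 3: φ=45°, α=255°
  direction (-0.2588, -0.9659); cell (2,3); t to first gridline: x 1.1205, y 0.5798 (then +3.8637 / +1.0353)
    (2,2) via y @ 0.5798
    (1,2) via x @ 1.1205
    (1,1) via y @ 1.6150
    (1,0) via y @ 2.6503  # hit
  → r_3 = 2.6503
beam 4: φ=90°, α=300°
  direction (0.5000, -0.8660); cell (2,3); t to first gridline: x 1.4200, y 0.6466 (then +2.0000 / +1.1547)
    (2,2) via y @ 0.6466
    (3,2) via x @ 1.4200
    (3,1) via y @ 1.8013
    (3,0) via y @ 2.9560  # hit
  → r_4 = 2.9560

ranges = [2.5800, 1.3355, 2.6503, 2.9560]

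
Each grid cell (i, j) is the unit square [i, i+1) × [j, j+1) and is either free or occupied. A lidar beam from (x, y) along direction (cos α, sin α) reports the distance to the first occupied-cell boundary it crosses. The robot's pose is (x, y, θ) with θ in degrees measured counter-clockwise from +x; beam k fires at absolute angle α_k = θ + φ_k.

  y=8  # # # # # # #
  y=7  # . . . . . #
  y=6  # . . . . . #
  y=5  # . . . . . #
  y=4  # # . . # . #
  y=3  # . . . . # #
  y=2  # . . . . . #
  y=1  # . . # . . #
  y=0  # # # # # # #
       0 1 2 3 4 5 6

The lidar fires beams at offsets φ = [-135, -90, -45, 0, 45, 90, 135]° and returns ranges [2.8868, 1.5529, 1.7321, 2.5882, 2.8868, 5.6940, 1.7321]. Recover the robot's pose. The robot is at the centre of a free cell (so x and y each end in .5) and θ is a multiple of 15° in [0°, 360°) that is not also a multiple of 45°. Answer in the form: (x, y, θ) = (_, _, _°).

Candidates: 31 free-cell centres × 16 headings = 496 poses. Raycast each; keep the one whose scan matches to 4 dp.
  (4.5, 5.5, 15°): beam 1 = 0.5774 ≠ 2.8868 ✗
  (1.5, 2.5, 120°): beam 1 = 1.9319 ≠ 2.8868 ✗
  (2.5, 5.5, 150°): beam 1 = 3.6235 ≠ 2.8868 ✗
  …
  (3.5, 6.5, 165°): r_1=2.8868, r_2=1.5529, r_3=1.7321, r_4=2.5882, r_5=2.8868, r_6=5.6940, r_7=1.7321 — all match ✓
Unique over the lattice → pose = (3.5, 6.5, 165°).

(x, y, θ) = (3.5, 6.5, 165°)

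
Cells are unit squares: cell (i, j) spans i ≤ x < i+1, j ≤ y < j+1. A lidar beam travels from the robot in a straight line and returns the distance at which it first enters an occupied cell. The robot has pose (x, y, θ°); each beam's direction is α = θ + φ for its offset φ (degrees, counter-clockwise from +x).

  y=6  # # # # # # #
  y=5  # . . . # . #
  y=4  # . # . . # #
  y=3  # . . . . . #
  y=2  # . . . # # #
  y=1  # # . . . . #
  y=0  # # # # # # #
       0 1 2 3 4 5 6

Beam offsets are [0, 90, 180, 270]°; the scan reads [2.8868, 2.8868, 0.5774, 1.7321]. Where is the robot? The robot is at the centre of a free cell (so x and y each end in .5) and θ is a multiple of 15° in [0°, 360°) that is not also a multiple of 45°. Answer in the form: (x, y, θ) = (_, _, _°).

(x, y, θ) = (2.5, 3.5, 300°)

Enumerate (i+0.5, j+0.5, θ) over the 19 free cells and 16 admissible headings. For each, cast all 4 beams and compare to the given ranges.
  (3.5, 5.5, 255°): beam 1 = 4.6587 ≠ 2.8868 ✗
  (5.5, 3.5, 345°): beam 1 = 0.5176 ≠ 2.8868 ✗
  (3.5, 1.5, 60°): beam 1 = 1.0000 ≠ 2.8868 ✗
  (1.5, 5.5, 345°): beam 1 = 3.6235 ≠ 2.8868 ✗
  …
  (2.5, 3.5, 300°): r_1=2.8868, r_2=2.8868, r_3=0.5774, r_4=1.7321 — all match ✓
Unique over the lattice → pose = (2.5, 3.5, 300°).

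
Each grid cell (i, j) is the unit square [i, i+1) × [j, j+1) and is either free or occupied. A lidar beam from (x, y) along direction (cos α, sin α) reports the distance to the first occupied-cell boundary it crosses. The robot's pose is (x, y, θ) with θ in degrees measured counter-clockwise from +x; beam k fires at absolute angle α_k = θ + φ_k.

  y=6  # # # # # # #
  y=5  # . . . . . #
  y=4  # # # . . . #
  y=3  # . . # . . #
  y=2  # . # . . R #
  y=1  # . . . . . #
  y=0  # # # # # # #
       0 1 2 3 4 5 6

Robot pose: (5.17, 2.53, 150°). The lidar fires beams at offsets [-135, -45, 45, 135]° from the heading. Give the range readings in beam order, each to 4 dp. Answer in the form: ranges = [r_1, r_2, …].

beam 1: φ=-135°, α=15°
  dir = (cos 15°, sin 15°) = (0.9659, 0.2588); from cell (5,2)
  next x-line at t=0.8593, next y-line at t=1.8159; Δt_x=1.0353, Δt_y=3.8637
    x: enter (6,2) at t=0.8593 ← occupied
  → r_1 = 0.8593
beam 2: φ=-45°, α=105°
  dir = (cos 105°, sin 105°) = (-0.2588, 0.9659); from cell (5,2)
  next x-line at t=0.6568, next y-line at t=0.4866; Δt_x=3.8637, Δt_y=1.0353
    y: enter (5,3) at t=0.4866
    x: enter (4,3) at t=0.6568
    y: enter (4,4) at t=1.5219
    y: enter (4,5) at t=2.5571
    y: enter (4,6) at t=3.5924 ← occupied
  → r_2 = 3.5924
beam 3: φ=45°, α=195°
  dir = (cos 195°, sin 195°) = (-0.9659, -0.2588); from cell (5,2)
  next x-line at t=0.1760, next y-line at t=2.0478; Δt_x=1.0353, Δt_y=3.8637
    x: enter (4,2) at t=0.1760
    x: enter (3,2) at t=1.2113
    y: enter (3,1) at t=2.0478
    x: enter (2,1) at t=2.2465
    x: enter (1,1) at t=3.2818
    x: enter (0,1) at t=4.3171 ← occupied
  → r_3 = 4.3171
beam 4: φ=135°, α=285°
  dir = (cos 285°, sin 285°) = (0.2588, -0.9659); from cell (5,2)
  next x-line at t=3.2069, next y-line at t=0.5487; Δt_x=3.8637, Δt_y=1.0353
    y: enter (5,1) at t=0.5487
    y: enter (5,0) at t=1.5840 ← occupied
  → r_4 = 1.5840

ranges = [0.8593, 3.5924, 4.3171, 1.5840]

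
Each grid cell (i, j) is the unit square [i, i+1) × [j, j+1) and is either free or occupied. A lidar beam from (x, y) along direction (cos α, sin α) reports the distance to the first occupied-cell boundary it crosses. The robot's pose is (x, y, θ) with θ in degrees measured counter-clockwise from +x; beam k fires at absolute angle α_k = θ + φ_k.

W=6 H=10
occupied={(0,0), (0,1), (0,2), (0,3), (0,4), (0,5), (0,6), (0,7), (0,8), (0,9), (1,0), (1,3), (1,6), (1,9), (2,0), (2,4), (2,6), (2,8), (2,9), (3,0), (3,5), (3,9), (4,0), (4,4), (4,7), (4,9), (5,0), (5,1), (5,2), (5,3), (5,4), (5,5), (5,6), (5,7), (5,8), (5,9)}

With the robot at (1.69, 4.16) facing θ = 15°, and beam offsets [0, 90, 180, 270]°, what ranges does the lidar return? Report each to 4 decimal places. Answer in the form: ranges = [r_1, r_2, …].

ranges = [0.3209, 1.9049, 0.6182, 0.1656]

beam 1: φ=0°, α=15°
  cosα=0.9659 sinα=0.2588 | (1,4) | tMaxX 0.3209 tMaxY 3.2455 | tΔX 1.0353 tΔY 3.8637
    t=0.3209 [x] (2,4) — stop
  → r_1 = 0.3209
beam 2: φ=90°, α=105°
  cosα=-0.2588 sinα=0.9659 | (1,4) | tMaxX 2.6660 tMaxY 0.8696 | tΔX 3.8637 tΔY 1.0353
    t=0.8696 [y] (1,5)
    t=1.9049 [y] (1,6) — stop
  → r_2 = 1.9049
beam 3: φ=180°, α=195°
  cosα=-0.9659 sinα=-0.2588 | (1,4) | tMaxX 0.7143 tMaxY 0.6182 | tΔX 1.0353 tΔY 3.8637
    t=0.6182 [y] (1,3) — stop
  → r_3 = 0.6182
beam 4: φ=270°, α=285°
  cosα=0.2588 sinα=-0.9659 | (1,4) | tMaxX 1.1977 tMaxY 0.1656 | tΔX 3.8637 tΔY 1.0353
    t=0.1656 [y] (1,3) — stop
  → r_4 = 0.1656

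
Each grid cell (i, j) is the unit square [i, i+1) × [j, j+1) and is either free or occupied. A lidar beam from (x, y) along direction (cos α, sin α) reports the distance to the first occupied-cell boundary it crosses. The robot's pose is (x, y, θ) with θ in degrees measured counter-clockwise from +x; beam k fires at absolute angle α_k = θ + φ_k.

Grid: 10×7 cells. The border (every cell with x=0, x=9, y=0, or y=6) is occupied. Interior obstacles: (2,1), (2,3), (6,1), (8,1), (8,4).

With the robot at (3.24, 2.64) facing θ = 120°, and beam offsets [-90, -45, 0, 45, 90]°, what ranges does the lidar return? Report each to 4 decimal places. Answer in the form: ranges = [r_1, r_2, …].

beam 1: φ=-90°, α=30°
  dir = (cos 30°, sin 30°) = (0.8660, 0.5000); from cell (3,2)
  next x-line at t=0.8776, next y-line at t=0.7200; Δt_x=1.1547, Δt_y=2.0000
    y: enter (3,3) at t=0.7200
    x: enter (4,3) at t=0.8776
    x: enter (5,3) at t=2.0323
    y: enter (5,4) at t=2.7200
    x: enter (6,4) at t=3.1870
    x: enter (7,4) at t=4.3417
    y: enter (7,5) at t=4.7200
    x: enter (8,5) at t=5.4964
    x: enter (9,5) at t=6.6511 ← occupied
  → r_1 = 6.6511
beam 2: φ=-45°, α=75°
  dir = (cos 75°, sin 75°) = (0.2588, 0.9659); from cell (3,2)
  next x-line at t=2.9364, next y-line at t=0.3727; Δt_x=3.8637, Δt_y=1.0353
    y: enter (3,3) at t=0.3727
    y: enter (3,4) at t=1.4080
    y: enter (3,5) at t=2.4433
    x: enter (4,5) at t=2.9364
    y: enter (4,6) at t=3.4785 ← occupied
  → r_2 = 3.4785
beam 3: φ=0°, α=120°
  dir = (cos 120°, sin 120°) = (-0.5000, 0.8660); from cell (3,2)
  next x-line at t=0.4800, next y-line at t=0.4157; Δt_x=2.0000, Δt_y=1.1547
    y: enter (3,3) at t=0.4157
    x: enter (2,3) at t=0.4800 ← occupied
  → r_3 = 0.4800
beam 4: φ=45°, α=165°
  dir = (cos 165°, sin 165°) = (-0.9659, 0.2588); from cell (3,2)
  next x-line at t=0.2485, next y-line at t=1.3909; Δt_x=1.0353, Δt_y=3.8637
    x: enter (2,2) at t=0.2485
    x: enter (1,2) at t=1.2837
    y: enter (1,3) at t=1.3909
    x: enter (0,3) at t=2.3190 ← occupied
  → r_4 = 2.3190
beam 5: φ=90°, α=210°
  dir = (cos 210°, sin 210°) = (-0.8660, -0.5000); from cell (3,2)
  next x-line at t=0.2771, next y-line at t=1.2800; Δt_x=1.1547, Δt_y=2.0000
    x: enter (2,2) at t=0.2771
    y: enter (2,1) at t=1.2800 ← occupied
  → r_5 = 1.2800

ranges = [6.6511, 3.4785, 0.4800, 2.3190, 1.2800]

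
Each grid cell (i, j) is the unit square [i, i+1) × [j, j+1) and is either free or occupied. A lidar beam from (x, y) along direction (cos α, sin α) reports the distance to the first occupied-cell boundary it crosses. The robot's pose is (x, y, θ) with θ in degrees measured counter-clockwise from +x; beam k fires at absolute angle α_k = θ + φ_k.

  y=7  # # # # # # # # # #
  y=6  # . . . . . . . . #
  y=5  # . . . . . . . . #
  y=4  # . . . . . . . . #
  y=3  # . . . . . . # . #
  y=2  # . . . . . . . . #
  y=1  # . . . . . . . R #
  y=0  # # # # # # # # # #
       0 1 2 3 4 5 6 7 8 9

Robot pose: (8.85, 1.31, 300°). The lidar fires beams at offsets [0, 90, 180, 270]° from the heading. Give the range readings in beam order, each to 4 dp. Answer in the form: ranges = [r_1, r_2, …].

beam 1: φ=0°, α=300°
  cosα=0.5000 sinα=-0.8660 | (8,1) | tMaxX 0.3000 tMaxY 0.3580 | tΔX 2.0000 tΔY 1.1547
    t=0.3000 [x] (9,1) — stop
  → r_1 = 0.3000
beam 2: φ=90°, α=30°
  cosα=0.8660 sinα=0.5000 | (8,1) | tMaxX 0.1732 tMaxY 1.3800 | tΔX 1.1547 tΔY 2.0000
    t=0.1732 [x] (9,1) — stop
  → r_2 = 0.1732
beam 3: φ=180°, α=120°
  cosα=-0.5000 sinα=0.8660 | (8,1) | tMaxX 1.7000 tMaxY 0.7967 | tΔX 2.0000 tΔY 1.1547
    t=0.7967 [y] (8,2)
    t=1.7000 [x] (7,2)
    t=1.9514 [y] (7,3) — stop
  → r_3 = 1.9514
beam 4: φ=270°, α=210°
  cosα=-0.8660 sinα=-0.5000 | (8,1) | tMaxX 0.9815 tMaxY 0.6200 | tΔX 1.1547 tΔY 2.0000
    t=0.6200 [y] (8,0) — stop
  → r_4 = 0.6200

ranges = [0.3000, 0.1732, 1.9514, 0.6200]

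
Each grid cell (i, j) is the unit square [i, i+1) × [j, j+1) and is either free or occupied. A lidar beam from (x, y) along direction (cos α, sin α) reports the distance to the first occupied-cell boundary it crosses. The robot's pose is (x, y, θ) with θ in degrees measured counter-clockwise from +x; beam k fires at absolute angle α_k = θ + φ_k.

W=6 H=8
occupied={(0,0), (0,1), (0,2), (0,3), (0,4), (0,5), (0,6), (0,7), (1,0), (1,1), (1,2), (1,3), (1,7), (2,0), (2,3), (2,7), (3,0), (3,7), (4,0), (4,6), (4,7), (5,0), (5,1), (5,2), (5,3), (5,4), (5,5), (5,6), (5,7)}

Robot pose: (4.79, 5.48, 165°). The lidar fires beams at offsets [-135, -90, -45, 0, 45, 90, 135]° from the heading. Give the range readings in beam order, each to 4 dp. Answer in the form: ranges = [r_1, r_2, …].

ranges = [0.2425, 0.5383, 0.6004, 3.9237, 2.9600, 4.6380, 0.4200]

beam 1: φ=-135°, α=30°
  dir = (cos 30°, sin 30°) = (0.8660, 0.5000); from cell (4,5)
  next x-line at t=0.2425, next y-line at t=1.0400; Δt_x=1.1547, Δt_y=2.0000
    x: enter (5,5) at t=0.2425 ← occupied
  → r_1 = 0.2425
beam 2: φ=-90°, α=75°
  dir = (cos 75°, sin 75°) = (0.2588, 0.9659); from cell (4,5)
  next x-line at t=0.8114, next y-line at t=0.5383; Δt_x=3.8637, Δt_y=1.0353
    y: enter (4,6) at t=0.5383 ← occupied
  → r_2 = 0.5383
beam 3: φ=-45°, α=120°
  dir = (cos 120°, sin 120°) = (-0.5000, 0.8660); from cell (4,5)
  next x-line at t=1.5800, next y-line at t=0.6004; Δt_x=2.0000, Δt_y=1.1547
    y: enter (4,6) at t=0.6004 ← occupied
  → r_3 = 0.6004
beam 4: φ=0°, α=165°
  dir = (cos 165°, sin 165°) = (-0.9659, 0.2588); from cell (4,5)
  next x-line at t=0.8179, next y-line at t=2.0091; Δt_x=1.0353, Δt_y=3.8637
    x: enter (3,5) at t=0.8179
    x: enter (2,5) at t=1.8531
    y: enter (2,6) at t=2.0091
    x: enter (1,6) at t=2.8884
    x: enter (0,6) at t=3.9237 ← occupied
  → r_4 = 3.9237
beam 5: φ=45°, α=210°
  dir = (cos 210°, sin 210°) = (-0.8660, -0.5000); from cell (4,5)
  next x-line at t=0.9122, next y-line at t=0.9600; Δt_x=1.1547, Δt_y=2.0000
    x: enter (3,5) at t=0.9122
    y: enter (3,4) at t=0.9600
    x: enter (2,4) at t=2.0669
    y: enter (2,3) at t=2.9600 ← occupied
  → r_5 = 2.9600
beam 6: φ=90°, α=255°
  dir = (cos 255°, sin 255°) = (-0.2588, -0.9659); from cell (4,5)
  next x-line at t=3.0523, next y-line at t=0.4969; Δt_x=3.8637, Δt_y=1.0353
    y: enter (4,4) at t=0.4969
    y: enter (4,3) at t=1.5322
    y: enter (4,2) at t=2.5675
    x: enter (3,2) at t=3.0523
    y: enter (3,1) at t=3.6028
    y: enter (3,0) at t=4.6380 ← occupied
  → r_6 = 4.6380
beam 7: φ=135°, α=300°
  dir = (cos 300°, sin 300°) = (0.5000, -0.8660); from cell (4,5)
  next x-line at t=0.4200, next y-line at t=0.5543; Δt_x=2.0000, Δt_y=1.1547
    x: enter (5,5) at t=0.4200 ← occupied
  → r_7 = 0.4200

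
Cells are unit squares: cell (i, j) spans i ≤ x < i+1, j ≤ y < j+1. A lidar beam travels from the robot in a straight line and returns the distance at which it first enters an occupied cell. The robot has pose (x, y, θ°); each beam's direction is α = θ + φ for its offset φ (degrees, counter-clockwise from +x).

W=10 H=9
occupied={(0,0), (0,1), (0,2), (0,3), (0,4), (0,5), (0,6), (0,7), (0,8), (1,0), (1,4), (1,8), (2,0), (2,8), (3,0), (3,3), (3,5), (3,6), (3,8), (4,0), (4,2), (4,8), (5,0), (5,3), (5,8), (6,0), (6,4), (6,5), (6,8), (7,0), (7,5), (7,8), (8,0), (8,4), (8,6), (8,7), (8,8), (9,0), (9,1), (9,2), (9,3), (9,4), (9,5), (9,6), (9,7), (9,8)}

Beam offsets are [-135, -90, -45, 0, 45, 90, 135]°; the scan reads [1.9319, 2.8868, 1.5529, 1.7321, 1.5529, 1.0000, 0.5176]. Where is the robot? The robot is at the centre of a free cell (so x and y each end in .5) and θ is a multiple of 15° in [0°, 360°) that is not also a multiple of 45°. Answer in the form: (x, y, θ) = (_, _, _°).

(x, y, θ) = (6.5, 7.5, 300°)

Enumerate (i+0.5, j+0.5, θ) over the 44 free cells and 16 admissible headings. For each, cast all 7 beams and compare to the given ranges.
  (8.5, 3.5, 105°): beam 1 = 0.5774 ≠ 1.9319 ✗
  (4.5, 7.5, 105°): beam 1 = 3.0000 ≠ 1.9319 ✗
  (7.5, 3.5, 165°): beam 1 = 1.0000 ≠ 1.9319 ✗
  (2.5, 7.5, 75°): beam 1 = 1.0000 ≠ 1.9319 ✗
  …
  (6.5, 7.5, 300°): r_1=1.9319, r_2=2.8868, r_3=1.5529, r_4=1.7321, r_5=1.5529, r_6=1.0000, r_7=0.5176 — all match ✓
Only this pose fits every beam.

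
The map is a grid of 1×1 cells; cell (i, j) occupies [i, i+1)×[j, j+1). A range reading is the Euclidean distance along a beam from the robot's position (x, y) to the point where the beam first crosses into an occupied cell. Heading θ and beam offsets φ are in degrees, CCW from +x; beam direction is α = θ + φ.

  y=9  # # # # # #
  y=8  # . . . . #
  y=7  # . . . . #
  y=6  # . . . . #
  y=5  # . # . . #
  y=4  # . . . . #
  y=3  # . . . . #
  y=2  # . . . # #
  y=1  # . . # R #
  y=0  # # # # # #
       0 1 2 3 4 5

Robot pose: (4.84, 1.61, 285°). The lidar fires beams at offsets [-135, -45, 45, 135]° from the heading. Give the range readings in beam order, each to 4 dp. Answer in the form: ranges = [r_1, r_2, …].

ranges = [0.7800, 0.7044, 0.1848, 0.3200]

beam 1: φ=-135°, α=150°
  direction (-0.8660, 0.5000); cell (4,1); t to first gridline: x 0.9699, y 0.7800 (then +1.1547 / +2.0000)
    (4,2) via y @ 0.7800  # hit
  → r_1 = 0.7800
beam 2: φ=-45°, α=240°
  direction (-0.5000, -0.8660); cell (4,1); t to first gridline: x 1.6800, y 0.7044 (then +2.0000 / +1.1547)
    (4,0) via y @ 0.7044  # hit
  → r_2 = 0.7044
beam 3: φ=45°, α=330°
  direction (0.8660, -0.5000); cell (4,1); t to first gridline: x 0.1848, y 1.2200 (then +1.1547 / +2.0000)
    (5,1) via x @ 0.1848  # hit
  → r_3 = 0.1848
beam 4: φ=135°, α=60°
  direction (0.5000, 0.8660); cell (4,1); t to first gridline: x 0.3200, y 0.4503 (then +2.0000 / +1.1547)
    (5,1) via x @ 0.3200  # hit
  → r_4 = 0.3200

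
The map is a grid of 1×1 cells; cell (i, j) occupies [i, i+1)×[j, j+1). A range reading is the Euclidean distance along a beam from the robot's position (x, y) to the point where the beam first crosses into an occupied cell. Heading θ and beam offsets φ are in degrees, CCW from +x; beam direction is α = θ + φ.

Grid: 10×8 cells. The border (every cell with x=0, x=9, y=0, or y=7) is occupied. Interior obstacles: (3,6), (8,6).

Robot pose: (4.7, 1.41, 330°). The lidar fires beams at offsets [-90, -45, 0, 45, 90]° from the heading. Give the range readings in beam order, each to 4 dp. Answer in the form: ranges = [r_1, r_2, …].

beam 1: φ=-90°, α=240°
  dir = (cos 240°, sin 240°) = (-0.5000, -0.8660); from cell (4,1)
  next x-line at t=1.4000, next y-line at t=0.4734; Δt_x=2.0000, Δt_y=1.1547
    y: enter (4,0) at t=0.4734 ← occupied
  → r_1 = 0.4734
beam 2: φ=-45°, α=285°
  dir = (cos 285°, sin 285°) = (0.2588, -0.9659); from cell (4,1)
  next x-line at t=1.1591, next y-line at t=0.4245; Δt_x=3.8637, Δt_y=1.0353
    y: enter (4,0) at t=0.4245 ← occupied
  → r_2 = 0.4245
beam 3: φ=0°, α=330°
  dir = (cos 330°, sin 330°) = (0.8660, -0.5000); from cell (4,1)
  next x-line at t=0.3464, next y-line at t=0.8200; Δt_x=1.1547, Δt_y=2.0000
    x: enter (5,1) at t=0.3464
    y: enter (5,0) at t=0.8200 ← occupied
  → r_3 = 0.8200
beam 4: φ=45°, α=15°
  dir = (cos 15°, sin 15°) = (0.9659, 0.2588); from cell (4,1)
  next x-line at t=0.3106, next y-line at t=2.2796; Δt_x=1.0353, Δt_y=3.8637
    x: enter (5,1) at t=0.3106
    x: enter (6,1) at t=1.3459
    y: enter (6,2) at t=2.2796
    x: enter (7,2) at t=2.3811
    x: enter (8,2) at t=3.4164
    x: enter (9,2) at t=4.4517 ← occupied
  → r_4 = 4.4517
beam 5: φ=90°, α=60°
  dir = (cos 60°, sin 60°) = (0.5000, 0.8660); from cell (4,1)
  next x-line at t=0.6000, next y-line at t=0.6813; Δt_x=2.0000, Δt_y=1.1547
    x: enter (5,1) at t=0.6000
    y: enter (5,2) at t=0.6813
    y: enter (5,3) at t=1.8360
    x: enter (6,3) at t=2.6000
    y: enter (6,4) at t=2.9907
    y: enter (6,5) at t=4.1454
    x: enter (7,5) at t=4.6000
    y: enter (7,6) at t=5.3001
    y: enter (7,7) at t=6.4548 ← occupied
  → r_5 = 6.4548

ranges = [0.4734, 0.4245, 0.8200, 4.4517, 6.4548]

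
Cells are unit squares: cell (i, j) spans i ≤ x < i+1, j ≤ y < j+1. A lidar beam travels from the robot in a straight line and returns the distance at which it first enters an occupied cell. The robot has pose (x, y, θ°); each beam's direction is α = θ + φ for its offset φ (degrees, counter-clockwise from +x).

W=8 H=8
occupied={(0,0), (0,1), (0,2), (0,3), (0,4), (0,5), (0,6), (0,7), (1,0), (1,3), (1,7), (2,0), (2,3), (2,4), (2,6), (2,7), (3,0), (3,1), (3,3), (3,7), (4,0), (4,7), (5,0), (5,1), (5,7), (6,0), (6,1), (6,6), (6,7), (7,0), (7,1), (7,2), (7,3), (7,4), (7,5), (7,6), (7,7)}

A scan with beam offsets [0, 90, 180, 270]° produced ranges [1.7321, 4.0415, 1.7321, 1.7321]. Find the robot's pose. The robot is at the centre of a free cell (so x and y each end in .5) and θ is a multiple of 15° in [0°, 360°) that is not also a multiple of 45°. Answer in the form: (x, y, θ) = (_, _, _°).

(x, y, θ) = (4.5, 5.5, 210°)

The pose lattice has 27·16 = 432 candidates. Test each by forward raycasting.
  (5.5, 3.5, 285°): beam 1 = 1.5529 ≠ 1.7321 ✗
  (2.5, 5.5, 165°): beam 1 = 1.5529 ≠ 1.7321 ✗
  (3.5, 4.5, 240°): beam 1 = 0.5774 ≠ 1.7321 ✗
  (1.5, 4.5, 15°): beam 1 = 0.5176 ≠ 1.7321 ✗
  (2.5, 2.5, 240°): beam 2 = 1.0000 ≠ 4.0415 ✗
  …
  (4.5, 5.5, 210°): r_1=1.7321, r_2=4.0415, r_3=1.7321, r_4=1.7321 — all match ✓
Unique over the lattice → pose = (4.5, 5.5, 210°).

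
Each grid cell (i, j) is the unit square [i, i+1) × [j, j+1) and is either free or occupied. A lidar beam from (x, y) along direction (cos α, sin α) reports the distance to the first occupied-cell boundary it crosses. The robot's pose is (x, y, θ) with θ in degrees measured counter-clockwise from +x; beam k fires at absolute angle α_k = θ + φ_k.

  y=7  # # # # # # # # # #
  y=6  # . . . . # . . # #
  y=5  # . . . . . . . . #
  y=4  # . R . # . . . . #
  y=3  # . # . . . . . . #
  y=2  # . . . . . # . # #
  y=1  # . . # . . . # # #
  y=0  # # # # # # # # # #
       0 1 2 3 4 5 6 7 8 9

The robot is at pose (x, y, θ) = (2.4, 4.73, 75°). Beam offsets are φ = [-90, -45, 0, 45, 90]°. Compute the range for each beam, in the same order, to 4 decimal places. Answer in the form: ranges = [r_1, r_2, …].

ranges = [1.6564, 3.0022, 2.3501, 2.6212, 1.4494]

beam 1: φ=-90°, α=345°
  direction (0.9659, -0.2588); cell (2,4); t to first gridline: x 0.6212, y 2.8205 (then +1.0353 / +3.8637)
    (3,4) via x @ 0.6212
    (4,4) via x @ 1.6564  # hit
  → r_1 = 1.6564
beam 2: φ=-45°, α=30°
  direction (0.8660, 0.5000); cell (2,4); t to first gridline: x 0.6928, y 0.5400 (then +1.1547 / +2.0000)
    (2,5) via y @ 0.5400
    (3,5) via x @ 0.6928
    (4,5) via x @ 1.8475
    (4,6) via y @ 2.5400
    (5,6) via x @ 3.0022  # hit
  → r_2 = 3.0022
beam 3: φ=0°, α=75°
  direction (0.2588, 0.9659); cell (2,4); t to first gridline: x 2.3182, y 0.2795 (then +3.8637 / +1.0353)
    (2,5) via y @ 0.2795
    (2,6) via y @ 1.3148
    (3,6) via x @ 2.3182
    (3,7) via y @ 2.3501  # hit
  → r_3 = 2.3501
beam 4: φ=45°, α=120°
  direction (-0.5000, 0.8660); cell (2,4); t to first gridline: x 0.8000, y 0.3118 (then +2.0000 / +1.1547)
    (2,5) via y @ 0.3118
    (1,5) via x @ 0.8000
    (1,6) via y @ 1.4665
    (1,7) via y @ 2.6212  # hit
  → r_4 = 2.6212
beam 5: φ=90°, α=165°
  direction (-0.9659, 0.2588); cell (2,4); t to first gridline: x 0.4141, y 1.0432 (then +1.0353 / +3.8637)
    (1,4) via x @ 0.4141
    (1,5) via y @ 1.0432
    (0,5) via x @ 1.4494  # hit
  → r_5 = 1.4494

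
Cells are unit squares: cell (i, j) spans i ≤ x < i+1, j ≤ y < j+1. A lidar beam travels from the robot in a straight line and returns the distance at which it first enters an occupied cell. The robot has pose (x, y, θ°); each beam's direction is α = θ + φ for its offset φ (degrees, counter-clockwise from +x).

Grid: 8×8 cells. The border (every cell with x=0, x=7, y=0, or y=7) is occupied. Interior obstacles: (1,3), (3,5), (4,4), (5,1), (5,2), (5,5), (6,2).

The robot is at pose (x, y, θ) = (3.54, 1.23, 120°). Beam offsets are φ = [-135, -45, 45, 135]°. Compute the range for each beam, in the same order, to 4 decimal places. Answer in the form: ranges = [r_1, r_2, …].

ranges = [0.8887, 2.8677, 2.6296, 0.2381]

beam 1: φ=-135°, α=345°
  dir = (cos 345°, sin 345°) = (0.9659, -0.2588); from cell (3,1)
  next x-line at t=0.4762, next y-line at t=0.8887; Δt_x=1.0353, Δt_y=3.8637
    x: enter (4,1) at t=0.4762
    y: enter (4,0) at t=0.8887 ← occupied
  → r_1 = 0.8887
beam 2: φ=-45°, α=75°
  dir = (cos 75°, sin 75°) = (0.2588, 0.9659); from cell (3,1)
  next x-line at t=1.7773, next y-line at t=0.7972; Δt_x=3.8637, Δt_y=1.0353
    y: enter (3,2) at t=0.7972
    x: enter (4,2) at t=1.7773
    y: enter (4,3) at t=1.8324
    y: enter (4,4) at t=2.8677 ← occupied
  → r_2 = 2.8677
beam 3: φ=45°, α=165°
  dir = (cos 165°, sin 165°) = (-0.9659, 0.2588); from cell (3,1)
  next x-line at t=0.5590, next y-line at t=2.9751; Δt_x=1.0353, Δt_y=3.8637
    x: enter (2,1) at t=0.5590
    x: enter (1,1) at t=1.5943
    x: enter (0,1) at t=2.6296 ← occupied
  → r_3 = 2.6296
beam 4: φ=135°, α=255°
  dir = (cos 255°, sin 255°) = (-0.2588, -0.9659); from cell (3,1)
  next x-line at t=2.0864, next y-line at t=0.2381; Δt_x=3.8637, Δt_y=1.0353
    y: enter (3,0) at t=0.2381 ← occupied
  → r_4 = 0.2381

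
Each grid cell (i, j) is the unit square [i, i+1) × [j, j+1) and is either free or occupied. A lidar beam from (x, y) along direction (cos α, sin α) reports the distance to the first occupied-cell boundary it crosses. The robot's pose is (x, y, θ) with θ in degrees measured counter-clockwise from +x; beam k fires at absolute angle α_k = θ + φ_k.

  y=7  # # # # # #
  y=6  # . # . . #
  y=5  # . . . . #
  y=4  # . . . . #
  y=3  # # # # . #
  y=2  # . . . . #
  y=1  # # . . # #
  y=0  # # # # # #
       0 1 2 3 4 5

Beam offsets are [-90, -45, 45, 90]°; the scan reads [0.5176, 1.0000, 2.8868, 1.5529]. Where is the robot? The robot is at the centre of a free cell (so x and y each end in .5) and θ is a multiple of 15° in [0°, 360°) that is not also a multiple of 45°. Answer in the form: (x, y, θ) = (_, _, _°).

(x, y, θ) = (2.5, 4.5, 15°)

The pose lattice has 18·16 = 288 candidates. Test each by forward raycasting.
  (4.5, 6.5, 210°): beam 1 = 0.5774 ≠ 0.5176 ✗
  (4.5, 4.5, 120°): beam 1 = 0.5774 ≠ 0.5176 ✗
  (2.5, 4.5, 165°): beam 1 = 1.5529 ≠ 0.5176 ✗
  (2.5, 2.5, 120°): beam 1 = 1.0000 ≠ 0.5176 ✗
  …
  (2.5, 4.5, 15°): r_1=0.5176, r_2=1.0000, r_3=2.8868, r_4=1.5529 — all match ✓
No second candidate reproduces the full scan.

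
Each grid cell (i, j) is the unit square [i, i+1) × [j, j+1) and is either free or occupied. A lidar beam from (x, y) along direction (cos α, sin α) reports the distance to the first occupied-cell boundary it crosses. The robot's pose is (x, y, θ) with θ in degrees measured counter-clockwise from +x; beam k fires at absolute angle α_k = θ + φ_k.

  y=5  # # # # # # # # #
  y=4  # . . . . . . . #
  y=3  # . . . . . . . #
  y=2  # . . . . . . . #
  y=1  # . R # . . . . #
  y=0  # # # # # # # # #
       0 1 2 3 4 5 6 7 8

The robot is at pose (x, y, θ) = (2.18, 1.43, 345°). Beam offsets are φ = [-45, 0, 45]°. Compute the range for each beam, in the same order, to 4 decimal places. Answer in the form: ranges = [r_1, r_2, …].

ranges = [0.4965, 0.8489, 0.9469]

beam 1: φ=-45°, α=300°
  direction (0.5000, -0.8660); cell (2,1); t to first gridline: x 1.6400, y 0.4965 (then +2.0000 / +1.1547)
    (2,0) via y @ 0.4965  # hit
  → r_1 = 0.4965
beam 2: φ=0°, α=345°
  direction (0.9659, -0.2588); cell (2,1); t to first gridline: x 0.8489, y 1.6614 (then +1.0353 / +3.8637)
    (3,1) via x @ 0.8489  # hit
  → r_2 = 0.8489
beam 3: φ=45°, α=30°
  direction (0.8660, 0.5000); cell (2,1); t to first gridline: x 0.9469, y 1.1400 (then +1.1547 / +2.0000)
    (3,1) via x @ 0.9469  # hit
  → r_3 = 0.9469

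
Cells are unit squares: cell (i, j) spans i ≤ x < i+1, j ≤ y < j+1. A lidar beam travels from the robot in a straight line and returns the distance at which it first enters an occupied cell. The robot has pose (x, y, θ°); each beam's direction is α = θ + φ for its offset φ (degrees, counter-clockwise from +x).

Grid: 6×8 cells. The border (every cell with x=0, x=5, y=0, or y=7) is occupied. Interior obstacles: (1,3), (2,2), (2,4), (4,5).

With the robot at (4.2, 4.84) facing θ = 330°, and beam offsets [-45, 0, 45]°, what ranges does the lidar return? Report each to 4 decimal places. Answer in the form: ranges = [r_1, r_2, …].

ranges = [3.0910, 0.9238, 0.6182]

beam 1: φ=-45°, α=285°
  cosα=0.2588 sinα=-0.9659 | (4,4) | tMaxX 3.0910 tMaxY 0.8696 | tΔX 3.8637 tΔY 1.0353
    t=0.8696 [y] (4,3)
    t=1.9049 [y] (4,2)
    t=2.9402 [y] (4,1)
    t=3.0910 [x] (5,1) — stop
  → r_1 = 3.0910
beam 2: φ=0°, α=330°
  cosα=0.8660 sinα=-0.5000 | (4,4) | tMaxX 0.9238 tMaxY 1.6800 | tΔX 1.1547 tΔY 2.0000
    t=0.9238 [x] (5,4) — stop
  → r_2 = 0.9238
beam 3: φ=45°, α=15°
  cosα=0.9659 sinα=0.2588 | (4,4) | tMaxX 0.8282 tMaxY 0.6182 | tΔX 1.0353 tΔY 3.8637
    t=0.6182 [y] (4,5) — stop
  → r_3 = 0.6182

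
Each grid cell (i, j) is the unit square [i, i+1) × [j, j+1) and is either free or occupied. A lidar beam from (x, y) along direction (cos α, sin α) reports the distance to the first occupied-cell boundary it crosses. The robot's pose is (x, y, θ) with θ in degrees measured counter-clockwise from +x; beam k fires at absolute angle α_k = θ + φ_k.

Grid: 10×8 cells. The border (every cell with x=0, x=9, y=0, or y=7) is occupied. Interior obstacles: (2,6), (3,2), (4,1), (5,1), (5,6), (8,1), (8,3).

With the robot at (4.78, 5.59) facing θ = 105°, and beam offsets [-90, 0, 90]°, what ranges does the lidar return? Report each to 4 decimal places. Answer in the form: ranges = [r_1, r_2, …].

beam 1: φ=-90°, α=15°
  cosα=0.9659 sinα=0.2588 | (4,5) | tMaxX 0.2278 tMaxY 1.5841 | tΔX 1.0353 tΔY 3.8637
    t=0.2278 [x] (5,5)
    t=1.2630 [x] (6,5)
    t=1.5841 [y] (6,6)
    t=2.2983 [x] (7,6)
    t=3.3336 [x] (8,6)
    t=4.3689 [x] (9,6) — stop
  → r_1 = 4.3689
beam 2: φ=0°, α=105°
  cosα=-0.2588 sinα=0.9659 | (4,5) | tMaxX 3.0137 tMaxY 0.4245 | tΔX 3.8637 tΔY 1.0353
    t=0.4245 [y] (4,6)
    t=1.4597 [y] (4,7) — stop
  → r_2 = 1.4597
beam 3: φ=90°, α=195°
  cosα=-0.9659 sinα=-0.2588 | (4,5) | tMaxX 0.8075 tMaxY 2.2796 | tΔX 1.0353 tΔY 3.8637
    t=0.8075 [x] (3,5)
    t=1.8428 [x] (2,5)
    t=2.2796 [y] (2,4)
    t=2.8781 [x] (1,4)
    t=3.9133 [x] (0,4) — stop
  → r_3 = 3.9133

ranges = [4.3689, 1.4597, 3.9133]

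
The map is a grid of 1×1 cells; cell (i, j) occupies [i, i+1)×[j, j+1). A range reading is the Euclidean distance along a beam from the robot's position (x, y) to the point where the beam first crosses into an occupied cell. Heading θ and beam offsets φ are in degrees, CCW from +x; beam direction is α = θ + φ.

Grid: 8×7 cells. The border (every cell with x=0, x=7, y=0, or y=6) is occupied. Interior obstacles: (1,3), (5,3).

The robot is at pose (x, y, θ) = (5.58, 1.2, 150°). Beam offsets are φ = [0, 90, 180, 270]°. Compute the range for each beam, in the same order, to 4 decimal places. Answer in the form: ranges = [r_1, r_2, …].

beam 1: φ=0°, α=150°
  direction (-0.8660, 0.5000); cell (5,1); t to first gridline: x 0.6697, y 1.6000 (then +1.1547 / +2.0000)
    (4,1) via x @ 0.6697
    (4,2) via y @ 1.6000
    (3,2) via x @ 1.8244
    (2,2) via x @ 2.9791
    (2,3) via y @ 3.6000
    (1,3) via x @ 4.1338  # hit
  → r_1 = 4.1338
beam 2: φ=90°, α=240°
  direction (-0.5000, -0.8660); cell (5,1); t to first gridline: x 1.1600, y 0.2309 (then +2.0000 / +1.1547)
    (5,0) via y @ 0.2309  # hit
  → r_2 = 0.2309
beam 3: φ=180°, α=330°
  direction (0.8660, -0.5000); cell (5,1); t to first gridline: x 0.4850, y 0.4000 (then +1.1547 / +2.0000)
    (5,0) via y @ 0.4000  # hit
  → r_3 = 0.4000
beam 4: φ=270°, α=60°
  direction (0.5000, 0.8660); cell (5,1); t to first gridline: x 0.8400, y 0.9238 (then +2.0000 / +1.1547)
    (6,1) via x @ 0.8400
    (6,2) via y @ 0.9238
    (6,3) via y @ 2.0785
    (7,3) via x @ 2.8400  # hit
  → r_4 = 2.8400

ranges = [4.1338, 0.2309, 0.4000, 2.8400]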